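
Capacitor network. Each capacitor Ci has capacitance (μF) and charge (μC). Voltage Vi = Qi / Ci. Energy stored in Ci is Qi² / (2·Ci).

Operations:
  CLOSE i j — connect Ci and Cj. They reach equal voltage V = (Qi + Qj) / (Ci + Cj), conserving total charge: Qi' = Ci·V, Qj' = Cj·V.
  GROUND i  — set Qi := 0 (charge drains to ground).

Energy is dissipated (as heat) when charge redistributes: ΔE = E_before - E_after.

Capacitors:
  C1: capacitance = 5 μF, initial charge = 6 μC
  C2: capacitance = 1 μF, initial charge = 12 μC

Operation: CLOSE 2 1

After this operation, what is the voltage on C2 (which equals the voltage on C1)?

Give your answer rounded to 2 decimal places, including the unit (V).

Initial: C1(5μF, Q=6μC, V=1.20V), C2(1μF, Q=12μC, V=12.00V)
Op 1: CLOSE 2-1: Q_total=18.00, C_total=6.00, V=3.00; Q2=3.00, Q1=15.00; dissipated=48.600

Answer: 3.00 V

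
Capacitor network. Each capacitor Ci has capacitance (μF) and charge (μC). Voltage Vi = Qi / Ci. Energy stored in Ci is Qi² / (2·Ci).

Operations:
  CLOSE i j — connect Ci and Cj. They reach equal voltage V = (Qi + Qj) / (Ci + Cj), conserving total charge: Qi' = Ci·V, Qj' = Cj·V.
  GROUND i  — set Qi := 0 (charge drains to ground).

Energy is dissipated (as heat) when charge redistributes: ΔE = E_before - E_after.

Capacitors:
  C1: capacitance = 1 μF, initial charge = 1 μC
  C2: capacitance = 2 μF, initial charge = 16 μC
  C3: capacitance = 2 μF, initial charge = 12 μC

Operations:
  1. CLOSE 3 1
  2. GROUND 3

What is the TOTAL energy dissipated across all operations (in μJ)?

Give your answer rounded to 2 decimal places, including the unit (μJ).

Initial: C1(1μF, Q=1μC, V=1.00V), C2(2μF, Q=16μC, V=8.00V), C3(2μF, Q=12μC, V=6.00V)
Op 1: CLOSE 3-1: Q_total=13.00, C_total=3.00, V=4.33; Q3=8.67, Q1=4.33; dissipated=8.333
Op 2: GROUND 3: Q3=0; energy lost=18.778
Total dissipated: 27.111 μJ

Answer: 27.11 μJ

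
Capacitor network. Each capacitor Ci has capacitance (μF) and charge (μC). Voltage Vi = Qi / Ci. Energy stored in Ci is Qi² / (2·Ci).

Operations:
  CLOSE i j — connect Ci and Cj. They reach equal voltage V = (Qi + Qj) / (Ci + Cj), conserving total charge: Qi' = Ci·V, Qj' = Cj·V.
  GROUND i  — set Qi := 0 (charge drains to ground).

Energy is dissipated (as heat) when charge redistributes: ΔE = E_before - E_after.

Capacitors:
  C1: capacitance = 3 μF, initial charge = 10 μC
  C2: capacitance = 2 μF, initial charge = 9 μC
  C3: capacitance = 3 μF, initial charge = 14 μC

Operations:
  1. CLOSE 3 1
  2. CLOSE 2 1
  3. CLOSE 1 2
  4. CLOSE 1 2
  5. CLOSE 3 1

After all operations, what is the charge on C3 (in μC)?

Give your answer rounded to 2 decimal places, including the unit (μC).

Answer: 12.30 μC

Derivation:
Initial: C1(3μF, Q=10μC, V=3.33V), C2(2μF, Q=9μC, V=4.50V), C3(3μF, Q=14μC, V=4.67V)
Op 1: CLOSE 3-1: Q_total=24.00, C_total=6.00, V=4.00; Q3=12.00, Q1=12.00; dissipated=1.333
Op 2: CLOSE 2-1: Q_total=21.00, C_total=5.00, V=4.20; Q2=8.40, Q1=12.60; dissipated=0.150
Op 3: CLOSE 1-2: Q_total=21.00, C_total=5.00, V=4.20; Q1=12.60, Q2=8.40; dissipated=0.000
Op 4: CLOSE 1-2: Q_total=21.00, C_total=5.00, V=4.20; Q1=12.60, Q2=8.40; dissipated=0.000
Op 5: CLOSE 3-1: Q_total=24.60, C_total=6.00, V=4.10; Q3=12.30, Q1=12.30; dissipated=0.030
Final charges: Q1=12.30, Q2=8.40, Q3=12.30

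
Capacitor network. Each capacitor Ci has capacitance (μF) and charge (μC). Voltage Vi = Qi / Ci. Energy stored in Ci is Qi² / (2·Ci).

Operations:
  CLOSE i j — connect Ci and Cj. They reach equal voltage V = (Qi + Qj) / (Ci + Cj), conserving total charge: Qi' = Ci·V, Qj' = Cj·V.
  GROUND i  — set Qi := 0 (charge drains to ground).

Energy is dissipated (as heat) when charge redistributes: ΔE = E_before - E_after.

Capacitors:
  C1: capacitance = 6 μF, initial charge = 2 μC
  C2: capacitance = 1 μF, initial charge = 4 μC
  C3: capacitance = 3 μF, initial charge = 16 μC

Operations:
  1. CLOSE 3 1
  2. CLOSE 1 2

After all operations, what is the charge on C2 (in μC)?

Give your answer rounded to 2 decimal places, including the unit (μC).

Initial: C1(6μF, Q=2μC, V=0.33V), C2(1μF, Q=4μC, V=4.00V), C3(3μF, Q=16μC, V=5.33V)
Op 1: CLOSE 3-1: Q_total=18.00, C_total=9.00, V=2.00; Q3=6.00, Q1=12.00; dissipated=25.000
Op 2: CLOSE 1-2: Q_total=16.00, C_total=7.00, V=2.29; Q1=13.71, Q2=2.29; dissipated=1.714
Final charges: Q1=13.71, Q2=2.29, Q3=6.00

Answer: 2.29 μC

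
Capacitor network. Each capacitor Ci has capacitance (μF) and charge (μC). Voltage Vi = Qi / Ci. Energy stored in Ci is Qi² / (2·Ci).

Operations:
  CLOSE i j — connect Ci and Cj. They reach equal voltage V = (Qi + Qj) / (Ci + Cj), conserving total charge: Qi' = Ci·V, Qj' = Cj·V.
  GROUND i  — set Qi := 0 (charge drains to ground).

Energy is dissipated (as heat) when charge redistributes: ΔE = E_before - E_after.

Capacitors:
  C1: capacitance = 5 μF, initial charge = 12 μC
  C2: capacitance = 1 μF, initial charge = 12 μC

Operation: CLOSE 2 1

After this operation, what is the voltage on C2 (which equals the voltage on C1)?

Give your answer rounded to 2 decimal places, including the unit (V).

Initial: C1(5μF, Q=12μC, V=2.40V), C2(1μF, Q=12μC, V=12.00V)
Op 1: CLOSE 2-1: Q_total=24.00, C_total=6.00, V=4.00; Q2=4.00, Q1=20.00; dissipated=38.400

Answer: 4.00 V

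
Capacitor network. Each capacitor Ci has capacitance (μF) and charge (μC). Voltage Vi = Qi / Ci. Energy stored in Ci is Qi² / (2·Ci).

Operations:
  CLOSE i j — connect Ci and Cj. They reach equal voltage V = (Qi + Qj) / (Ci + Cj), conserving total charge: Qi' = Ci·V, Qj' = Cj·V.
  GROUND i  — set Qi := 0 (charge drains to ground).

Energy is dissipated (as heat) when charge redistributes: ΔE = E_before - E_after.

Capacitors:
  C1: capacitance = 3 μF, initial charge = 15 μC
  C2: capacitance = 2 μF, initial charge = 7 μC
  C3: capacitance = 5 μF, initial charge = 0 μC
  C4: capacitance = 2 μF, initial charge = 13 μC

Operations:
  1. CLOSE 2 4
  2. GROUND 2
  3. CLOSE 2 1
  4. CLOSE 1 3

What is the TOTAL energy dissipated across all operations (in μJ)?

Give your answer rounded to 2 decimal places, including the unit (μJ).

Initial: C1(3μF, Q=15μC, V=5.00V), C2(2μF, Q=7μC, V=3.50V), C3(5μF, Q=0μC, V=0.00V), C4(2μF, Q=13μC, V=6.50V)
Op 1: CLOSE 2-4: Q_total=20.00, C_total=4.00, V=5.00; Q2=10.00, Q4=10.00; dissipated=4.500
Op 2: GROUND 2: Q2=0; energy lost=25.000
Op 3: CLOSE 2-1: Q_total=15.00, C_total=5.00, V=3.00; Q2=6.00, Q1=9.00; dissipated=15.000
Op 4: CLOSE 1-3: Q_total=9.00, C_total=8.00, V=1.12; Q1=3.38, Q3=5.62; dissipated=8.438
Total dissipated: 52.938 μJ

Answer: 52.94 μJ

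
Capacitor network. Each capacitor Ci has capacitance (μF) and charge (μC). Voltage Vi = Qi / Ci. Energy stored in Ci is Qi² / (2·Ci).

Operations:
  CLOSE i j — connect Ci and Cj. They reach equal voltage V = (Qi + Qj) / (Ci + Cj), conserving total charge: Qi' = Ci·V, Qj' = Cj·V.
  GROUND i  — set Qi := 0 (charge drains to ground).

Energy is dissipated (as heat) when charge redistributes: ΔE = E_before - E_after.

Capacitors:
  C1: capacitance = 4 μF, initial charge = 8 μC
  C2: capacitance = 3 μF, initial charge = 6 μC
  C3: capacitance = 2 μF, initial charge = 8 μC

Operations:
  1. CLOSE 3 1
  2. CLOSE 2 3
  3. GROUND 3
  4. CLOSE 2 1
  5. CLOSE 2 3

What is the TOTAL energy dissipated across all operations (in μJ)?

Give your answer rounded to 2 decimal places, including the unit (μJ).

Answer: 11.94 μJ

Derivation:
Initial: C1(4μF, Q=8μC, V=2.00V), C2(3μF, Q=6μC, V=2.00V), C3(2μF, Q=8μC, V=4.00V)
Op 1: CLOSE 3-1: Q_total=16.00, C_total=6.00, V=2.67; Q3=5.33, Q1=10.67; dissipated=2.667
Op 2: CLOSE 2-3: Q_total=11.33, C_total=5.00, V=2.27; Q2=6.80, Q3=4.53; dissipated=0.267
Op 3: GROUND 3: Q3=0; energy lost=5.138
Op 4: CLOSE 2-1: Q_total=17.47, C_total=7.00, V=2.50; Q2=7.49, Q1=9.98; dissipated=0.137
Op 5: CLOSE 2-3: Q_total=7.49, C_total=5.00, V=1.50; Q2=4.49, Q3=2.99; dissipated=3.736
Total dissipated: 11.944 μJ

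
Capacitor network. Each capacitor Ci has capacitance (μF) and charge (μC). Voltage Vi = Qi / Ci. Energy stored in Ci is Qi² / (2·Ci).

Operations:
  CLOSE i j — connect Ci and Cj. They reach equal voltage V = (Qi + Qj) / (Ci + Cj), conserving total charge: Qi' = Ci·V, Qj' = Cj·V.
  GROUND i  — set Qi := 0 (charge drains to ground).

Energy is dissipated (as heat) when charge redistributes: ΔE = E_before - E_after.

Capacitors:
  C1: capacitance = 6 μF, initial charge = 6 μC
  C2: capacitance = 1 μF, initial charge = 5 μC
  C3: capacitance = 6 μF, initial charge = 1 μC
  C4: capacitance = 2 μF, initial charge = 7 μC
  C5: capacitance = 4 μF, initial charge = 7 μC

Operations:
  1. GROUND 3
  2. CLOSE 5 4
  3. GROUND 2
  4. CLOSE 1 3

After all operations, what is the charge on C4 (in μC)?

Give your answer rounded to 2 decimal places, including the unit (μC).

Initial: C1(6μF, Q=6μC, V=1.00V), C2(1μF, Q=5μC, V=5.00V), C3(6μF, Q=1μC, V=0.17V), C4(2μF, Q=7μC, V=3.50V), C5(4μF, Q=7μC, V=1.75V)
Op 1: GROUND 3: Q3=0; energy lost=0.083
Op 2: CLOSE 5-4: Q_total=14.00, C_total=6.00, V=2.33; Q5=9.33, Q4=4.67; dissipated=2.042
Op 3: GROUND 2: Q2=0; energy lost=12.500
Op 4: CLOSE 1-3: Q_total=6.00, C_total=12.00, V=0.50; Q1=3.00, Q3=3.00; dissipated=1.500
Final charges: Q1=3.00, Q2=0.00, Q3=3.00, Q4=4.67, Q5=9.33

Answer: 4.67 μC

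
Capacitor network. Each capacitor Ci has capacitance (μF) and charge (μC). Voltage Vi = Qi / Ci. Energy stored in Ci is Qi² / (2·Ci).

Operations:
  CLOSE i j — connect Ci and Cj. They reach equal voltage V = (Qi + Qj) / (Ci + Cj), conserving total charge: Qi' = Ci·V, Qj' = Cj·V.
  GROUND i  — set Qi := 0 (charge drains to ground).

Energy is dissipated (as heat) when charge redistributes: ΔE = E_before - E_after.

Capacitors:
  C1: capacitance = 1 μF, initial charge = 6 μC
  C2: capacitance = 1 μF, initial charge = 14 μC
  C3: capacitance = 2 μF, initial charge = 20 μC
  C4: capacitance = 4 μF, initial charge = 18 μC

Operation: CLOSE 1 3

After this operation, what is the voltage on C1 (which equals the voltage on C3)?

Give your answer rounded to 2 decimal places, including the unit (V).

Initial: C1(1μF, Q=6μC, V=6.00V), C2(1μF, Q=14μC, V=14.00V), C3(2μF, Q=20μC, V=10.00V), C4(4μF, Q=18μC, V=4.50V)
Op 1: CLOSE 1-3: Q_total=26.00, C_total=3.00, V=8.67; Q1=8.67, Q3=17.33; dissipated=5.333

Answer: 8.67 V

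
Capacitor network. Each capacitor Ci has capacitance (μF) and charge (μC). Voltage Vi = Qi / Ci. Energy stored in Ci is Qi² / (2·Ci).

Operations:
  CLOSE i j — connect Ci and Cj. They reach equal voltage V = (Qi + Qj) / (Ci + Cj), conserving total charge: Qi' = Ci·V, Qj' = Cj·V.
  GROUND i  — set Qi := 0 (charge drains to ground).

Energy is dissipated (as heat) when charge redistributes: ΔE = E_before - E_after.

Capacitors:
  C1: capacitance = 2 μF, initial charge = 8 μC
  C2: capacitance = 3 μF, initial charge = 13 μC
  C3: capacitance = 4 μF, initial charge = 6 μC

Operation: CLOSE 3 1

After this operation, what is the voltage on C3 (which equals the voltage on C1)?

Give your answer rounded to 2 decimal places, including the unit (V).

Initial: C1(2μF, Q=8μC, V=4.00V), C2(3μF, Q=13μC, V=4.33V), C3(4μF, Q=6μC, V=1.50V)
Op 1: CLOSE 3-1: Q_total=14.00, C_total=6.00, V=2.33; Q3=9.33, Q1=4.67; dissipated=4.167

Answer: 2.33 V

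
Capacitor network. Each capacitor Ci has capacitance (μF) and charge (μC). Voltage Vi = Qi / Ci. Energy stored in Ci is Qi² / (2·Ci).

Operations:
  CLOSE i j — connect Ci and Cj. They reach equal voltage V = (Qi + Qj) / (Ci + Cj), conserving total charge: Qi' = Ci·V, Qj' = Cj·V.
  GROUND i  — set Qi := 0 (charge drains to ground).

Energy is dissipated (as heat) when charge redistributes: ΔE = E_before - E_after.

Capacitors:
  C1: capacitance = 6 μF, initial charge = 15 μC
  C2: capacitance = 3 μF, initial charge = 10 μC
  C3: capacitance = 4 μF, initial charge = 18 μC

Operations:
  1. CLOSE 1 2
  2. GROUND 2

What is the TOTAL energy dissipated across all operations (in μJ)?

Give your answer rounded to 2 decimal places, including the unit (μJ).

Answer: 12.27 μJ

Derivation:
Initial: C1(6μF, Q=15μC, V=2.50V), C2(3μF, Q=10μC, V=3.33V), C3(4μF, Q=18μC, V=4.50V)
Op 1: CLOSE 1-2: Q_total=25.00, C_total=9.00, V=2.78; Q1=16.67, Q2=8.33; dissipated=0.694
Op 2: GROUND 2: Q2=0; energy lost=11.574
Total dissipated: 12.269 μJ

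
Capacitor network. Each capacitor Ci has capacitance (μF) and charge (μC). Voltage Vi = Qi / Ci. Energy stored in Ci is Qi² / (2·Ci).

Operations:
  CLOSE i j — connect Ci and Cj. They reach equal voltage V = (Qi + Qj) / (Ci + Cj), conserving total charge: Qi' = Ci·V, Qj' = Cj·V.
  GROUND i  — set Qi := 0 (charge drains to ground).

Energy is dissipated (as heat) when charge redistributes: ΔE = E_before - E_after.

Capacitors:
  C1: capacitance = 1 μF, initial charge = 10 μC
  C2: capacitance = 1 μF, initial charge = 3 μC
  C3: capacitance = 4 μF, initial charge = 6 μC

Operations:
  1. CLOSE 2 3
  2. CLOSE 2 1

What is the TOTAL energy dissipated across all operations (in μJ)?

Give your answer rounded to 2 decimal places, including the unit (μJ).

Initial: C1(1μF, Q=10μC, V=10.00V), C2(1μF, Q=3μC, V=3.00V), C3(4μF, Q=6μC, V=1.50V)
Op 1: CLOSE 2-3: Q_total=9.00, C_total=5.00, V=1.80; Q2=1.80, Q3=7.20; dissipated=0.900
Op 2: CLOSE 2-1: Q_total=11.80, C_total=2.00, V=5.90; Q2=5.90, Q1=5.90; dissipated=16.810
Total dissipated: 17.710 μJ

Answer: 17.71 μJ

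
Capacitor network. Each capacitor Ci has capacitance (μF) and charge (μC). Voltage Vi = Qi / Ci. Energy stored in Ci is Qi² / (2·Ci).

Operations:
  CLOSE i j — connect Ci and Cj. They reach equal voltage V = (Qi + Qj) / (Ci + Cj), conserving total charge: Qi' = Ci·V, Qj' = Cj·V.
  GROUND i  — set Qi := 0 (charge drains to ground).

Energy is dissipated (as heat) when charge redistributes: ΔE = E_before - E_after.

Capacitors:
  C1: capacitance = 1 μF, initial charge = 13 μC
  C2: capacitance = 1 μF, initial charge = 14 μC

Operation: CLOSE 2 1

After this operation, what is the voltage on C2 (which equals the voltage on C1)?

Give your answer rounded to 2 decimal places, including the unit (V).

Initial: C1(1μF, Q=13μC, V=13.00V), C2(1μF, Q=14μC, V=14.00V)
Op 1: CLOSE 2-1: Q_total=27.00, C_total=2.00, V=13.50; Q2=13.50, Q1=13.50; dissipated=0.250

Answer: 13.50 V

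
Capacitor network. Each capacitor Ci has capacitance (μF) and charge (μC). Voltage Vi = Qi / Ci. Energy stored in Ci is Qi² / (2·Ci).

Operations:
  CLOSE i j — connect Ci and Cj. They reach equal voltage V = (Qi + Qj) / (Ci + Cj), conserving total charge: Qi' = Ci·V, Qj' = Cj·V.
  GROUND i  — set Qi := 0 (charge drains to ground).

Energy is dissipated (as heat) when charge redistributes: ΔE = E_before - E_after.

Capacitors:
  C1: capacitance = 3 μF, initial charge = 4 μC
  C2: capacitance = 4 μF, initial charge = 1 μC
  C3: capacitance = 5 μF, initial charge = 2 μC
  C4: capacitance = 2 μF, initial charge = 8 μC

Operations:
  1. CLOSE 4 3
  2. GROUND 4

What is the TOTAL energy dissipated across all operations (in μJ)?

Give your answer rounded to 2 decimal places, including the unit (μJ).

Initial: C1(3μF, Q=4μC, V=1.33V), C2(4μF, Q=1μC, V=0.25V), C3(5μF, Q=2μC, V=0.40V), C4(2μF, Q=8μC, V=4.00V)
Op 1: CLOSE 4-3: Q_total=10.00, C_total=7.00, V=1.43; Q4=2.86, Q3=7.14; dissipated=9.257
Op 2: GROUND 4: Q4=0; energy lost=2.041
Total dissipated: 11.298 μJ

Answer: 11.30 μJ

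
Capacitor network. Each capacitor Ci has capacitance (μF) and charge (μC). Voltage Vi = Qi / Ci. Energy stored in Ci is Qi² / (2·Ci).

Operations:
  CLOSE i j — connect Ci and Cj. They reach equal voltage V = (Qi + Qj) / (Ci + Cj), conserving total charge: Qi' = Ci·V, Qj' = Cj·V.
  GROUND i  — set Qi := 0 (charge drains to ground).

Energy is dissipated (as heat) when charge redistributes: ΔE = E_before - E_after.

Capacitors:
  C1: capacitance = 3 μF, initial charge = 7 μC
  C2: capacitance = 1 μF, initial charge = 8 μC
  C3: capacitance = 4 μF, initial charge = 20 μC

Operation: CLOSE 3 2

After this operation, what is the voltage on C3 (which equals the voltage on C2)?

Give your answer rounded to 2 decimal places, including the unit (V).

Answer: 5.60 V

Derivation:
Initial: C1(3μF, Q=7μC, V=2.33V), C2(1μF, Q=8μC, V=8.00V), C3(4μF, Q=20μC, V=5.00V)
Op 1: CLOSE 3-2: Q_total=28.00, C_total=5.00, V=5.60; Q3=22.40, Q2=5.60; dissipated=3.600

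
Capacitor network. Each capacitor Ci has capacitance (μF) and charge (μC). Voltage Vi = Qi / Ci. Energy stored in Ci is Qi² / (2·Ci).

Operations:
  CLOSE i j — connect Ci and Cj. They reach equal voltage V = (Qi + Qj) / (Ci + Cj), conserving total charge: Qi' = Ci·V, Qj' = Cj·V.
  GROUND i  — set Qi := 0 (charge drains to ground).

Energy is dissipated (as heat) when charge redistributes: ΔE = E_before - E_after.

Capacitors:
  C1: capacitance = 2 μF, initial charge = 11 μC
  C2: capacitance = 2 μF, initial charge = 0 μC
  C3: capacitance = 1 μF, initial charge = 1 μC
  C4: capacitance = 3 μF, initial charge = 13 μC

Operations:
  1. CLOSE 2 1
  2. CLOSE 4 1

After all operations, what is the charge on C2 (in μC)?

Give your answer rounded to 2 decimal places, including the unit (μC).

Initial: C1(2μF, Q=11μC, V=5.50V), C2(2μF, Q=0μC, V=0.00V), C3(1μF, Q=1μC, V=1.00V), C4(3μF, Q=13μC, V=4.33V)
Op 1: CLOSE 2-1: Q_total=11.00, C_total=4.00, V=2.75; Q2=5.50, Q1=5.50; dissipated=15.125
Op 2: CLOSE 4-1: Q_total=18.50, C_total=5.00, V=3.70; Q4=11.10, Q1=7.40; dissipated=1.504
Final charges: Q1=7.40, Q2=5.50, Q3=1.00, Q4=11.10

Answer: 5.50 μC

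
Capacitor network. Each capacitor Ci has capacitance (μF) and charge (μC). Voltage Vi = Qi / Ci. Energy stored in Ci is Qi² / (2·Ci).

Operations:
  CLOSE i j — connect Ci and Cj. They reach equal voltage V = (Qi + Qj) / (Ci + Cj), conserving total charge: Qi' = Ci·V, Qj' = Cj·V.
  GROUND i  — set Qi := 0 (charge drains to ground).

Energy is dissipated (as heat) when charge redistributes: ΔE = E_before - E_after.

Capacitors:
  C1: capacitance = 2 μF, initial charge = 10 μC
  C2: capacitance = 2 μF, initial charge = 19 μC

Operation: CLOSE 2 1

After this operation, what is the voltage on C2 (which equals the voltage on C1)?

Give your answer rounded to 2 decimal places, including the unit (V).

Answer: 7.25 V

Derivation:
Initial: C1(2μF, Q=10μC, V=5.00V), C2(2μF, Q=19μC, V=9.50V)
Op 1: CLOSE 2-1: Q_total=29.00, C_total=4.00, V=7.25; Q2=14.50, Q1=14.50; dissipated=10.125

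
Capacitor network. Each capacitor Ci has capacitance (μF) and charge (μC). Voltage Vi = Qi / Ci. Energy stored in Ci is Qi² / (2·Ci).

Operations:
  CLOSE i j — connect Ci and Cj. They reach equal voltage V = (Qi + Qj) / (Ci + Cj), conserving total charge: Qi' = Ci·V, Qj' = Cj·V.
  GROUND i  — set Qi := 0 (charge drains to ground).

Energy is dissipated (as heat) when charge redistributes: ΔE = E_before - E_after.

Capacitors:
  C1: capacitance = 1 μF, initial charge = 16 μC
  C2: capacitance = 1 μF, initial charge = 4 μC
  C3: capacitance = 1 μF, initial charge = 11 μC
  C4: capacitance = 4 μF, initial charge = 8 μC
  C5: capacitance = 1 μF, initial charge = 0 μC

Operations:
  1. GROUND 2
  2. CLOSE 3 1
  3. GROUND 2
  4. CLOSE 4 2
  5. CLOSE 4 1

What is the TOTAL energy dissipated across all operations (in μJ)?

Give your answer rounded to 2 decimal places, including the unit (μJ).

Answer: 72.49 μJ

Derivation:
Initial: C1(1μF, Q=16μC, V=16.00V), C2(1μF, Q=4μC, V=4.00V), C3(1μF, Q=11μC, V=11.00V), C4(4μF, Q=8μC, V=2.00V), C5(1μF, Q=0μC, V=0.00V)
Op 1: GROUND 2: Q2=0; energy lost=8.000
Op 2: CLOSE 3-1: Q_total=27.00, C_total=2.00, V=13.50; Q3=13.50, Q1=13.50; dissipated=6.250
Op 3: GROUND 2: Q2=0; energy lost=0.000
Op 4: CLOSE 4-2: Q_total=8.00, C_total=5.00, V=1.60; Q4=6.40, Q2=1.60; dissipated=1.600
Op 5: CLOSE 4-1: Q_total=19.90, C_total=5.00, V=3.98; Q4=15.92, Q1=3.98; dissipated=56.644
Total dissipated: 72.494 μJ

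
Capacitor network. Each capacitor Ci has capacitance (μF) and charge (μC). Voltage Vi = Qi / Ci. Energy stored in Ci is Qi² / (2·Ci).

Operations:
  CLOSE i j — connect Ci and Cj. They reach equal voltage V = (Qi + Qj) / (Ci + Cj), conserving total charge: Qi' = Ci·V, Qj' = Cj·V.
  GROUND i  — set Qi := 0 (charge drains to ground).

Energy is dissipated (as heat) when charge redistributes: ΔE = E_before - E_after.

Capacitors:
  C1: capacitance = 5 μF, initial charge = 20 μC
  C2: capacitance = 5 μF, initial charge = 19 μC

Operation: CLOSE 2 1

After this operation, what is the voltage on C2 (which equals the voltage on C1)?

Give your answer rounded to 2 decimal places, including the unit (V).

Answer: 3.90 V

Derivation:
Initial: C1(5μF, Q=20μC, V=4.00V), C2(5μF, Q=19μC, V=3.80V)
Op 1: CLOSE 2-1: Q_total=39.00, C_total=10.00, V=3.90; Q2=19.50, Q1=19.50; dissipated=0.050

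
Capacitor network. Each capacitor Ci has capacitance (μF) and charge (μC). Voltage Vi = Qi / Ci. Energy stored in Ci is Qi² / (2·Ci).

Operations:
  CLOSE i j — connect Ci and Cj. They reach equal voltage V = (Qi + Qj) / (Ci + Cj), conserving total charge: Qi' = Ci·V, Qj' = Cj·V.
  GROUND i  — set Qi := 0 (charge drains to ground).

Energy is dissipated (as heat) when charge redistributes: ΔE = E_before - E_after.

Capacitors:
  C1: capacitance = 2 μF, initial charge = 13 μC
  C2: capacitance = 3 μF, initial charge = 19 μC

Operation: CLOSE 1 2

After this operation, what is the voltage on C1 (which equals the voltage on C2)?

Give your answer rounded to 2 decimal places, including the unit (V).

Answer: 6.40 V

Derivation:
Initial: C1(2μF, Q=13μC, V=6.50V), C2(3μF, Q=19μC, V=6.33V)
Op 1: CLOSE 1-2: Q_total=32.00, C_total=5.00, V=6.40; Q1=12.80, Q2=19.20; dissipated=0.017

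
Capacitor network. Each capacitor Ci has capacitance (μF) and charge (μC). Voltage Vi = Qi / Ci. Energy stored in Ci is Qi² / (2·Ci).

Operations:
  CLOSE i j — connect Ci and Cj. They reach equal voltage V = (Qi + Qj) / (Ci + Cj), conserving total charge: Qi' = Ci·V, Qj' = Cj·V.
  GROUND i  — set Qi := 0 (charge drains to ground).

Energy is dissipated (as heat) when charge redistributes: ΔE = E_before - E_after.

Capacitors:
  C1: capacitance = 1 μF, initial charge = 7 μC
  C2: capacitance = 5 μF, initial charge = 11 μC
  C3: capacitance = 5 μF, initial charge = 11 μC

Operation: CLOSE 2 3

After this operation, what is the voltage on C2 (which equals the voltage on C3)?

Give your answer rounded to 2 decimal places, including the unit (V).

Initial: C1(1μF, Q=7μC, V=7.00V), C2(5μF, Q=11μC, V=2.20V), C3(5μF, Q=11μC, V=2.20V)
Op 1: CLOSE 2-3: Q_total=22.00, C_total=10.00, V=2.20; Q2=11.00, Q3=11.00; dissipated=0.000

Answer: 2.20 V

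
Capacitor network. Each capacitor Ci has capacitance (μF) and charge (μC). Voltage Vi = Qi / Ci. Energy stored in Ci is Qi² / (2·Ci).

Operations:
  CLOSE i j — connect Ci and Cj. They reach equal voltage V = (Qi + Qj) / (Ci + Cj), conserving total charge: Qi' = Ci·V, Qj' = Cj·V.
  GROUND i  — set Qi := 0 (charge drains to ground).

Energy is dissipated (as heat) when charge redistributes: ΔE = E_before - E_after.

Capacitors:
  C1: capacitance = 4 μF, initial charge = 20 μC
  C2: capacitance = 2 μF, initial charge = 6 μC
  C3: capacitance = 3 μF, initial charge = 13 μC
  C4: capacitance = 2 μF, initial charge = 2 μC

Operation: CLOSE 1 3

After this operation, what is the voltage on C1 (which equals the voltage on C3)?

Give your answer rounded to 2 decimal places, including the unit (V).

Answer: 4.71 V

Derivation:
Initial: C1(4μF, Q=20μC, V=5.00V), C2(2μF, Q=6μC, V=3.00V), C3(3μF, Q=13μC, V=4.33V), C4(2μF, Q=2μC, V=1.00V)
Op 1: CLOSE 1-3: Q_total=33.00, C_total=7.00, V=4.71; Q1=18.86, Q3=14.14; dissipated=0.381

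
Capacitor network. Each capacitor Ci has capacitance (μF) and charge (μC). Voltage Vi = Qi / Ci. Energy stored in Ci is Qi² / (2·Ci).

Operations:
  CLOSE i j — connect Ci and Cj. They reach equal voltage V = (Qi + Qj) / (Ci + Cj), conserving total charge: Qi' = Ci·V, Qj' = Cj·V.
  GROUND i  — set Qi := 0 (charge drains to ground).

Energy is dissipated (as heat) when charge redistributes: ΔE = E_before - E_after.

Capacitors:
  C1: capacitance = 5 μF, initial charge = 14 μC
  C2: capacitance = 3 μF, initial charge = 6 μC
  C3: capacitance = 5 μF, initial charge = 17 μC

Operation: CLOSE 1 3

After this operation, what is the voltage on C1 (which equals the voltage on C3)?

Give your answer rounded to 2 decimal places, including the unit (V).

Answer: 3.10 V

Derivation:
Initial: C1(5μF, Q=14μC, V=2.80V), C2(3μF, Q=6μC, V=2.00V), C3(5μF, Q=17μC, V=3.40V)
Op 1: CLOSE 1-3: Q_total=31.00, C_total=10.00, V=3.10; Q1=15.50, Q3=15.50; dissipated=0.450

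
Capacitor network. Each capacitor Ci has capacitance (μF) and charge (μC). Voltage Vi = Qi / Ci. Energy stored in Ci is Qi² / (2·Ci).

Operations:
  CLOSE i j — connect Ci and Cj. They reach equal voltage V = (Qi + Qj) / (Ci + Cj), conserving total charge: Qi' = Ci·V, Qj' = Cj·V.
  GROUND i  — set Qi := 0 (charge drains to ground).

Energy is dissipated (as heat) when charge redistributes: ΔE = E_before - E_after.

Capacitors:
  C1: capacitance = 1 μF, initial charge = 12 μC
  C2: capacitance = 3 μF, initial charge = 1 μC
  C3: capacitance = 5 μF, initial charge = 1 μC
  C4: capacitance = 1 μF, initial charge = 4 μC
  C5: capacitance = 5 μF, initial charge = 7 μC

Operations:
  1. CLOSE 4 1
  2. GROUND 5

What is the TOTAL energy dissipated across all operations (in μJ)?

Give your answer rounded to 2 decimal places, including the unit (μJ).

Answer: 20.90 μJ

Derivation:
Initial: C1(1μF, Q=12μC, V=12.00V), C2(3μF, Q=1μC, V=0.33V), C3(5μF, Q=1μC, V=0.20V), C4(1μF, Q=4μC, V=4.00V), C5(5μF, Q=7μC, V=1.40V)
Op 1: CLOSE 4-1: Q_total=16.00, C_total=2.00, V=8.00; Q4=8.00, Q1=8.00; dissipated=16.000
Op 2: GROUND 5: Q5=0; energy lost=4.900
Total dissipated: 20.900 μJ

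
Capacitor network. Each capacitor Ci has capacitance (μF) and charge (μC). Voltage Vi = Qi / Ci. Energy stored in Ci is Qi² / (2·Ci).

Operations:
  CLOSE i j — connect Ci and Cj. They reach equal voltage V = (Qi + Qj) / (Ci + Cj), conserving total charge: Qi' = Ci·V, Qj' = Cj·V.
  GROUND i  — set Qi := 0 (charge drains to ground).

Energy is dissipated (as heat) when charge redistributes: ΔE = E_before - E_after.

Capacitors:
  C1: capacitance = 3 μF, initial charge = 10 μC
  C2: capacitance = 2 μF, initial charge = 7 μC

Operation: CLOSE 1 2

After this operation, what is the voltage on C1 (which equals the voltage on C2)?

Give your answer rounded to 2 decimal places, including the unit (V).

Answer: 3.40 V

Derivation:
Initial: C1(3μF, Q=10μC, V=3.33V), C2(2μF, Q=7μC, V=3.50V)
Op 1: CLOSE 1-2: Q_total=17.00, C_total=5.00, V=3.40; Q1=10.20, Q2=6.80; dissipated=0.017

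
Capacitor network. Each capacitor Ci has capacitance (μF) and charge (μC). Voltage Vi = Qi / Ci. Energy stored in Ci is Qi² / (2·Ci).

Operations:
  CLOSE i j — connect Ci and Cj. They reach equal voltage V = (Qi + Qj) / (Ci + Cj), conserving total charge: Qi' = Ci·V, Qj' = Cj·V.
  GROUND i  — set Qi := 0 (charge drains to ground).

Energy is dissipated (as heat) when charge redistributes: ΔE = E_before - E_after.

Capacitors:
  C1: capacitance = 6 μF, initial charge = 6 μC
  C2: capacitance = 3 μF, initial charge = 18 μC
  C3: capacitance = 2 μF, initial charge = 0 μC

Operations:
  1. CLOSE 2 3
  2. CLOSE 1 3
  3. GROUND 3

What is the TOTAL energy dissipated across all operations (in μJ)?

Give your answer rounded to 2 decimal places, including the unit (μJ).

Answer: 29.39 μJ

Derivation:
Initial: C1(6μF, Q=6μC, V=1.00V), C2(3μF, Q=18μC, V=6.00V), C3(2μF, Q=0μC, V=0.00V)
Op 1: CLOSE 2-3: Q_total=18.00, C_total=5.00, V=3.60; Q2=10.80, Q3=7.20; dissipated=21.600
Op 2: CLOSE 1-3: Q_total=13.20, C_total=8.00, V=1.65; Q1=9.90, Q3=3.30; dissipated=5.070
Op 3: GROUND 3: Q3=0; energy lost=2.723
Total dissipated: 29.392 μJ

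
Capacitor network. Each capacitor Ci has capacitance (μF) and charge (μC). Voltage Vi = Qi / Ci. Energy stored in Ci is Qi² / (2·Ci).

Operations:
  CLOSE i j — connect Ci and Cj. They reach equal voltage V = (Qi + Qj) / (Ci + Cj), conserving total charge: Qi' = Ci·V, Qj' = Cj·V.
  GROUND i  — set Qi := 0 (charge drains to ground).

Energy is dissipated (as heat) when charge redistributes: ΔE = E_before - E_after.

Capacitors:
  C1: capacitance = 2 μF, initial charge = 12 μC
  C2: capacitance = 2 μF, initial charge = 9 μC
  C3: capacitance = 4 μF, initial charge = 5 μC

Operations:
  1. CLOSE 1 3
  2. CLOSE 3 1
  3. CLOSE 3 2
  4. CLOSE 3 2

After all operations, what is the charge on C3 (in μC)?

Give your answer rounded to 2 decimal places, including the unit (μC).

Answer: 13.56 μC

Derivation:
Initial: C1(2μF, Q=12μC, V=6.00V), C2(2μF, Q=9μC, V=4.50V), C3(4μF, Q=5μC, V=1.25V)
Op 1: CLOSE 1-3: Q_total=17.00, C_total=6.00, V=2.83; Q1=5.67, Q3=11.33; dissipated=15.042
Op 2: CLOSE 3-1: Q_total=17.00, C_total=6.00, V=2.83; Q3=11.33, Q1=5.67; dissipated=0.000
Op 3: CLOSE 3-2: Q_total=20.33, C_total=6.00, V=3.39; Q3=13.56, Q2=6.78; dissipated=1.852
Op 4: CLOSE 3-2: Q_total=20.33, C_total=6.00, V=3.39; Q3=13.56, Q2=6.78; dissipated=0.000
Final charges: Q1=5.67, Q2=6.78, Q3=13.56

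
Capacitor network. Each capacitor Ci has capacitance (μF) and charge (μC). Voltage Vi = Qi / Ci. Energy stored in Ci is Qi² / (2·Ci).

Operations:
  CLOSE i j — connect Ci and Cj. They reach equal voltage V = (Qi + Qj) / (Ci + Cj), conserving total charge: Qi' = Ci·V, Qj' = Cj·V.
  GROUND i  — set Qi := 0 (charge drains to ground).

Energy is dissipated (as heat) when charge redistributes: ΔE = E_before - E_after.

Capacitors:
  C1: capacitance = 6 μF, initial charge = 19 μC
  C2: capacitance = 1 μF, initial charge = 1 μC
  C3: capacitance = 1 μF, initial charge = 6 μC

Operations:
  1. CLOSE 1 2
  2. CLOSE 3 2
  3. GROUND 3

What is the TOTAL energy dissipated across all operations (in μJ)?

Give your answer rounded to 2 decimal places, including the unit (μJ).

Initial: C1(6μF, Q=19μC, V=3.17V), C2(1μF, Q=1μC, V=1.00V), C3(1μF, Q=6μC, V=6.00V)
Op 1: CLOSE 1-2: Q_total=20.00, C_total=7.00, V=2.86; Q1=17.14, Q2=2.86; dissipated=2.012
Op 2: CLOSE 3-2: Q_total=8.86, C_total=2.00, V=4.43; Q3=4.43, Q2=4.43; dissipated=2.469
Op 3: GROUND 3: Q3=0; energy lost=9.806
Total dissipated: 14.287 μJ

Answer: 14.29 μJ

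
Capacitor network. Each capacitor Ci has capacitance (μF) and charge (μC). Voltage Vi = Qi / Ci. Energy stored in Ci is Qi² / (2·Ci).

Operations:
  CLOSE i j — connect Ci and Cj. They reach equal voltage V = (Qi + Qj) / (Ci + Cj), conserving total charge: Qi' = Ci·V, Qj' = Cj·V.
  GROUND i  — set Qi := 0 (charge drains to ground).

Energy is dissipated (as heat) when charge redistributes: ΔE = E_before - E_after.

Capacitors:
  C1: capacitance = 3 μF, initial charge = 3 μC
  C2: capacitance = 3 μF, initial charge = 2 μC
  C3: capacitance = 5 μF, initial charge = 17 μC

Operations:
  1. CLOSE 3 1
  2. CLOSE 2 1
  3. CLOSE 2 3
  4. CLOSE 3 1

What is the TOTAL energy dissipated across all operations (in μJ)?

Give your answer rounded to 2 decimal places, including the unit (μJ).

Answer: 9.02 μJ

Derivation:
Initial: C1(3μF, Q=3μC, V=1.00V), C2(3μF, Q=2μC, V=0.67V), C3(5μF, Q=17μC, V=3.40V)
Op 1: CLOSE 3-1: Q_total=20.00, C_total=8.00, V=2.50; Q3=12.50, Q1=7.50; dissipated=5.400
Op 2: CLOSE 2-1: Q_total=9.50, C_total=6.00, V=1.58; Q2=4.75, Q1=4.75; dissipated=2.521
Op 3: CLOSE 2-3: Q_total=17.25, C_total=8.00, V=2.16; Q2=6.47, Q3=10.78; dissipated=0.788
Op 4: CLOSE 3-1: Q_total=15.53, C_total=8.00, V=1.94; Q3=9.71, Q1=5.82; dissipated=0.308
Total dissipated: 9.016 μJ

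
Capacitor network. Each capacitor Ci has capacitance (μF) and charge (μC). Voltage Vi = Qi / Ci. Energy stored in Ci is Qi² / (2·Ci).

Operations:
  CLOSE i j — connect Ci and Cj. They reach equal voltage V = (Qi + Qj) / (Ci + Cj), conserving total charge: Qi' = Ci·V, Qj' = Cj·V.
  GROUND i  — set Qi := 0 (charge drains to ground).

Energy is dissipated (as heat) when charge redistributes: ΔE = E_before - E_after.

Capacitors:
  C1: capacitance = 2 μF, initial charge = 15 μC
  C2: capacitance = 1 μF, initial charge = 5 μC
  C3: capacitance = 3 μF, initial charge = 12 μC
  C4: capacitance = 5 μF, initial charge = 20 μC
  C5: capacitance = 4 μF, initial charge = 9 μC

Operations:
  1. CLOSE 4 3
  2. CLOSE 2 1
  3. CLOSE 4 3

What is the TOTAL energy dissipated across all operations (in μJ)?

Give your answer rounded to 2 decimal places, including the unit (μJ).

Answer: 2.08 μJ

Derivation:
Initial: C1(2μF, Q=15μC, V=7.50V), C2(1μF, Q=5μC, V=5.00V), C3(3μF, Q=12μC, V=4.00V), C4(5μF, Q=20μC, V=4.00V), C5(4μF, Q=9μC, V=2.25V)
Op 1: CLOSE 4-3: Q_total=32.00, C_total=8.00, V=4.00; Q4=20.00, Q3=12.00; dissipated=0.000
Op 2: CLOSE 2-1: Q_total=20.00, C_total=3.00, V=6.67; Q2=6.67, Q1=13.33; dissipated=2.083
Op 3: CLOSE 4-3: Q_total=32.00, C_total=8.00, V=4.00; Q4=20.00, Q3=12.00; dissipated=0.000
Total dissipated: 2.083 μJ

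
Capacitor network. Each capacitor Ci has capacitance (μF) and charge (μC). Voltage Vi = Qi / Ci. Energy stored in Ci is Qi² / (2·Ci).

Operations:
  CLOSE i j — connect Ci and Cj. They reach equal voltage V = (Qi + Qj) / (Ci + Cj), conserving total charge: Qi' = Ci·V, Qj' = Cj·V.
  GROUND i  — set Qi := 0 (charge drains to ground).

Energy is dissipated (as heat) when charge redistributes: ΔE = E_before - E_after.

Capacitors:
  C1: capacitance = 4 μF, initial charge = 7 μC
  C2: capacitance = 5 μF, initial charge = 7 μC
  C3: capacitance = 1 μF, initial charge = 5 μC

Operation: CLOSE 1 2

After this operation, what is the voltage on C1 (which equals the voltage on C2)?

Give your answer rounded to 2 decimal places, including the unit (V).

Initial: C1(4μF, Q=7μC, V=1.75V), C2(5μF, Q=7μC, V=1.40V), C3(1μF, Q=5μC, V=5.00V)
Op 1: CLOSE 1-2: Q_total=14.00, C_total=9.00, V=1.56; Q1=6.22, Q2=7.78; dissipated=0.136

Answer: 1.56 V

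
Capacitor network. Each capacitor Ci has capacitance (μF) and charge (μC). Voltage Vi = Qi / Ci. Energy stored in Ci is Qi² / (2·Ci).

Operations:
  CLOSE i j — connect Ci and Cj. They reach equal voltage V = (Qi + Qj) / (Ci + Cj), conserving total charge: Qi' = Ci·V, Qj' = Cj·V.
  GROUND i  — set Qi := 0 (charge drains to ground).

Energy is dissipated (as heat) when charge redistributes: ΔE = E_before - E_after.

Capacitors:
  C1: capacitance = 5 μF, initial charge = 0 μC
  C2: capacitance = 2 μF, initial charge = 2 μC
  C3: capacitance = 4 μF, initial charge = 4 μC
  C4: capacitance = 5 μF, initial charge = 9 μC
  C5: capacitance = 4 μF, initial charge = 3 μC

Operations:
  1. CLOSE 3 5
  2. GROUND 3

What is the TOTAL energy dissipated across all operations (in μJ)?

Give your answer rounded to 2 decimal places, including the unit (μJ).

Answer: 1.59 μJ

Derivation:
Initial: C1(5μF, Q=0μC, V=0.00V), C2(2μF, Q=2μC, V=1.00V), C3(4μF, Q=4μC, V=1.00V), C4(5μF, Q=9μC, V=1.80V), C5(4μF, Q=3μC, V=0.75V)
Op 1: CLOSE 3-5: Q_total=7.00, C_total=8.00, V=0.88; Q3=3.50, Q5=3.50; dissipated=0.062
Op 2: GROUND 3: Q3=0; energy lost=1.531
Total dissipated: 1.594 μJ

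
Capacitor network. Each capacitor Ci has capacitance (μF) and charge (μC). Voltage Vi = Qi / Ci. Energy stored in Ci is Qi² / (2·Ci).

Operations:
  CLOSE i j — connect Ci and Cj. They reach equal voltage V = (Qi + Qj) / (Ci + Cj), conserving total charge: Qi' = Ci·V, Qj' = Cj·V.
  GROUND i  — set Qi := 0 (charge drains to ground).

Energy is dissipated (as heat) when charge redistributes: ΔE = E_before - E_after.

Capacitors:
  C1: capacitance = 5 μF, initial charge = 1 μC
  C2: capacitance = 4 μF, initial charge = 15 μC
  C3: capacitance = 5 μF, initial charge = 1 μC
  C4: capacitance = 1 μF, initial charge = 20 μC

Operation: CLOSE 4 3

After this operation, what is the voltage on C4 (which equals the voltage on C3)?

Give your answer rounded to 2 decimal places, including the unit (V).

Initial: C1(5μF, Q=1μC, V=0.20V), C2(4μF, Q=15μC, V=3.75V), C3(5μF, Q=1μC, V=0.20V), C4(1μF, Q=20μC, V=20.00V)
Op 1: CLOSE 4-3: Q_total=21.00, C_total=6.00, V=3.50; Q4=3.50, Q3=17.50; dissipated=163.350

Answer: 3.50 V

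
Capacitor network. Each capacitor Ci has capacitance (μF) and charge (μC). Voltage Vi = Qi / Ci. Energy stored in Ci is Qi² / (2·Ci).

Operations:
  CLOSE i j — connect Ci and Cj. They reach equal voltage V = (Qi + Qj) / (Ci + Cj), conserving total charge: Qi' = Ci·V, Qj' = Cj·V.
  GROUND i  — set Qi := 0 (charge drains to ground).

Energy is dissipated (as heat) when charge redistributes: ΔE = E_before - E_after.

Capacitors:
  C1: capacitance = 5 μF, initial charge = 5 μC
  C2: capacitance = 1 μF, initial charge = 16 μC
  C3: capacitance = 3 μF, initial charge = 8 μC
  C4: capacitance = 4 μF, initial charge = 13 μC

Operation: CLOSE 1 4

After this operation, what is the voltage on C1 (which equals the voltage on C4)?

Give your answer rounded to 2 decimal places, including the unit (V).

Answer: 2.00 V

Derivation:
Initial: C1(5μF, Q=5μC, V=1.00V), C2(1μF, Q=16μC, V=16.00V), C3(3μF, Q=8μC, V=2.67V), C4(4μF, Q=13μC, V=3.25V)
Op 1: CLOSE 1-4: Q_total=18.00, C_total=9.00, V=2.00; Q1=10.00, Q4=8.00; dissipated=5.625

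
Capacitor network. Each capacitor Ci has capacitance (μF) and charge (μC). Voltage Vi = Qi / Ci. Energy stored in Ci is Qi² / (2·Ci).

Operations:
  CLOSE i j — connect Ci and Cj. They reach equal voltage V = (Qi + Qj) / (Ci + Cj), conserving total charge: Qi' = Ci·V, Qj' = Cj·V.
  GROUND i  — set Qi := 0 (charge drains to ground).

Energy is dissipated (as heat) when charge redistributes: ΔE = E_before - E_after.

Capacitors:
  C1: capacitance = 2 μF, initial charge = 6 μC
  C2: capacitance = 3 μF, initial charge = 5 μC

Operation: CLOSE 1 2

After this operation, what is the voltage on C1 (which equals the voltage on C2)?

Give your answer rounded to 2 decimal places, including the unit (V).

Answer: 2.20 V

Derivation:
Initial: C1(2μF, Q=6μC, V=3.00V), C2(3μF, Q=5μC, V=1.67V)
Op 1: CLOSE 1-2: Q_total=11.00, C_total=5.00, V=2.20; Q1=4.40, Q2=6.60; dissipated=1.067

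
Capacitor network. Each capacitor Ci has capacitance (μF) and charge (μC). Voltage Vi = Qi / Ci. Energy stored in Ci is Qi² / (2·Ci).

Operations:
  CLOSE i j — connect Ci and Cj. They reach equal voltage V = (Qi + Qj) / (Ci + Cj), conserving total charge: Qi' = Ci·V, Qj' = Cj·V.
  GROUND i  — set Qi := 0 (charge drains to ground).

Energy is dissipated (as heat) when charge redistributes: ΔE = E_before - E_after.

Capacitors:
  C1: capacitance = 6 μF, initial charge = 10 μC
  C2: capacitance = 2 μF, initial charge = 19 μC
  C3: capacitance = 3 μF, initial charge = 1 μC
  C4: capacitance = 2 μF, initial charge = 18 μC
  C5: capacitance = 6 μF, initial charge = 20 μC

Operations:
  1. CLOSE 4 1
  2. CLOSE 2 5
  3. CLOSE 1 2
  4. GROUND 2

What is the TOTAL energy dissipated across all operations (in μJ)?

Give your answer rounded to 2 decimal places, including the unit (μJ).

Answer: 85.05 μJ

Derivation:
Initial: C1(6μF, Q=10μC, V=1.67V), C2(2μF, Q=19μC, V=9.50V), C3(3μF, Q=1μC, V=0.33V), C4(2μF, Q=18μC, V=9.00V), C5(6μF, Q=20μC, V=3.33V)
Op 1: CLOSE 4-1: Q_total=28.00, C_total=8.00, V=3.50; Q4=7.00, Q1=21.00; dissipated=40.333
Op 2: CLOSE 2-5: Q_total=39.00, C_total=8.00, V=4.88; Q2=9.75, Q5=29.25; dissipated=28.521
Op 3: CLOSE 1-2: Q_total=30.75, C_total=8.00, V=3.84; Q1=23.06, Q2=7.69; dissipated=1.418
Op 4: GROUND 2: Q2=0; energy lost=14.774
Total dissipated: 85.047 μJ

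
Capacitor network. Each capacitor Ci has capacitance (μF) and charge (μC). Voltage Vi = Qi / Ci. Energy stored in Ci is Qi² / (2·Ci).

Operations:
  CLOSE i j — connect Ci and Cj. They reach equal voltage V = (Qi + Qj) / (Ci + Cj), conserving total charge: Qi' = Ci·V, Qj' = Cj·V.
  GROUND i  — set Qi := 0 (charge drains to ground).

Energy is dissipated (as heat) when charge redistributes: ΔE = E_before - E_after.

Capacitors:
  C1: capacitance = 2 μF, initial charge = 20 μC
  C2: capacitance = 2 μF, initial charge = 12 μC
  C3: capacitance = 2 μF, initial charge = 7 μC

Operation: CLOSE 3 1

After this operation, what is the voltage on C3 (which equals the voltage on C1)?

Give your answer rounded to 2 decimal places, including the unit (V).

Initial: C1(2μF, Q=20μC, V=10.00V), C2(2μF, Q=12μC, V=6.00V), C3(2μF, Q=7μC, V=3.50V)
Op 1: CLOSE 3-1: Q_total=27.00, C_total=4.00, V=6.75; Q3=13.50, Q1=13.50; dissipated=21.125

Answer: 6.75 V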